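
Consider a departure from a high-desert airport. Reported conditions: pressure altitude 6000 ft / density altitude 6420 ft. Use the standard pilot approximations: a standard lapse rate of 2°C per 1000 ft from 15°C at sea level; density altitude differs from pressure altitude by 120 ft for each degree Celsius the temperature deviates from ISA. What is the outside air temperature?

Density altitude − pressure altitude = 6420 − 6000 = +420 ft.
At 120 ft/°C that is an ISA deviation of 420/120 = +3.5°C.
ISA temperature at 6000 ft = 15 − 2 × (6000/1000) = 3°C.
OAT = ISA + deviation = 3 + (+3.5) = 6.5°C.

6.5°C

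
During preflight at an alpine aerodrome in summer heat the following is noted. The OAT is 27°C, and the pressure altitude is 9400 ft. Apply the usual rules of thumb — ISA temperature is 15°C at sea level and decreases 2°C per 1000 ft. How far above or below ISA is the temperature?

ISA+30.8°C

ISA temperature at 9400 ft = 15 − 2 × (9400/1000) = -3.8°C.
Deviation = OAT − ISA = 27 − (-3.8) = +30.8°C.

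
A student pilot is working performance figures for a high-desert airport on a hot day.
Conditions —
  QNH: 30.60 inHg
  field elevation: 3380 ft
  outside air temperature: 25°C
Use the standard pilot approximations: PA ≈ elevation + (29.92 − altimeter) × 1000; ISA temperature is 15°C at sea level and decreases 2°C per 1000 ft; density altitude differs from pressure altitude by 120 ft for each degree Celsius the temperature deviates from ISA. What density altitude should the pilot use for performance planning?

4548 ft

Pressure altitude = 3380 + (29.92 − 30.60) × 1000 = 3380 + (-680) = 2700 ft.
ISA temperature at 2700 ft = 15 − 2 × (2700/1000) = 9.6°C.
ISA deviation = 25 − 9.6 = +15.4°C.
Density altitude = 2700 + 120 × (15.4) = 4548 ft.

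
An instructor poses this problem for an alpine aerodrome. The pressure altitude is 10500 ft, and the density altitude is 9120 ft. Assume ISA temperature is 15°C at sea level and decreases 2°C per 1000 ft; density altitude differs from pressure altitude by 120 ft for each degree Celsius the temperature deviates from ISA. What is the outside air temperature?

Density altitude − pressure altitude = 9120 − 10500 = -1380 ft.
At 120 ft/°C that is an ISA deviation of -1380/120 = -11.5°C.
ISA temperature at 10500 ft = 15 − 2 × (10500/1000) = -6°C.
OAT = ISA + deviation = -6 + (-11.5) = -17.5°C.

-17.5°C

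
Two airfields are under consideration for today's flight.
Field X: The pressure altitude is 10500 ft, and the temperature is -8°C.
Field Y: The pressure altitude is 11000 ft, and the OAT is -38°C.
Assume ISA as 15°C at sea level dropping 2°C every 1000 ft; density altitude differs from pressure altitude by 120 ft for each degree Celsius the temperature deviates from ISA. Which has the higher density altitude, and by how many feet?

Field X: ISA temp = -6°C, deviation -2°C, DA = 10500 + 120 × (-2) = 10260 ft.
Field Y: ISA temp = -7°C, deviation -31°C, DA = 11000 + 120 × (-31) = 7280 ft.
Field X is higher by 10260 − 7280 = 2980 ft.

Field X by 2980 ft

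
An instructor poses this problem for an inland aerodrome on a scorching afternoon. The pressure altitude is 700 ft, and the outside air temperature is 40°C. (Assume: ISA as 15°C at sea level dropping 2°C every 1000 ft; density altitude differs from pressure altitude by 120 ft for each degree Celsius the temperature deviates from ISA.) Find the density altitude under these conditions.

3868 ft

ISA temperature at 700 ft = 15 − 2 × (700/1000) = 13.6°C.
ISA deviation = 40 − 13.6 = +26.4°C.
Density altitude = 700 + 120 × (26.4) = 700 + (+3168) = 3868 ft.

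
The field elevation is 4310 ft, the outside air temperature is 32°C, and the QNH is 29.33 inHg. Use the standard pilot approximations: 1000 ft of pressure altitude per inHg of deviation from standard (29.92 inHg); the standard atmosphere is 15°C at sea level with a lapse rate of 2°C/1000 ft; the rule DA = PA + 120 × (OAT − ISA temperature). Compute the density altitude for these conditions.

8116 ft

Pressure altitude = 4310 + (29.92 − 29.33) × 1000 = 4310 + (+590) = 4900 ft.
ISA temperature at 4900 ft = 15 − 2 × (4900/1000) = 5.2°C.
ISA deviation = 32 − 5.2 = +26.8°C.
Density altitude = 4900 + 120 × (26.8) = 8116 ft.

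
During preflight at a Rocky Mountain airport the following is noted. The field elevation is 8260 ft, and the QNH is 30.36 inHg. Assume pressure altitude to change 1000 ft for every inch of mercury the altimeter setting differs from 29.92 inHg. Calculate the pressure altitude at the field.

7820 ft

Pressure correction = (29.92 − 30.36) × 1000 = -440 ft.
Pressure altitude = 8260 + (-440) = 7820 ft.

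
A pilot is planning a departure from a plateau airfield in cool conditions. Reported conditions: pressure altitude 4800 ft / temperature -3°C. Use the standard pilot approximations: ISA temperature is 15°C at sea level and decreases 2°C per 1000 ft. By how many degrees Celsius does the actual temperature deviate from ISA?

ISA temperature at 4800 ft = 15 − 2 × (4800/1000) = 5.4°C.
Deviation = OAT − ISA = -3 − 5.4 = -8.4°C.

ISA-8.4°C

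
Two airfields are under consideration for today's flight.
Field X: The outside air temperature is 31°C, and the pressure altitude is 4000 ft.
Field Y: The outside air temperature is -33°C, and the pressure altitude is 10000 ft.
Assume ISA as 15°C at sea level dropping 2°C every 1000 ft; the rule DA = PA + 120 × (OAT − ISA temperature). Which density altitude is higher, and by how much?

Field X by 240 ft

Field X: ISA temp = 7°C, deviation +24°C, DA = 4000 + 120 × 24 = 6880 ft.
Field Y: ISA temp = -5°C, deviation -28°C, DA = 10000 + 120 × (-28) = 6640 ft.
Field X is higher by 6880 − 6640 = 240 ft.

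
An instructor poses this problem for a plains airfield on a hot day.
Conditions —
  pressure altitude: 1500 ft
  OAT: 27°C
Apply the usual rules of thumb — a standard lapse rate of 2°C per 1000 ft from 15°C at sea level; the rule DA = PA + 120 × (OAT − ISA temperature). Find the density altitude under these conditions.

ISA temperature at 1500 ft = 15 − 2 × (1500/1000) = 12°C.
ISA deviation = 27 − 12 = +15°C.
Density altitude = 1500 + 120 × (15) = 1500 + (+1800) = 3300 ft.

3300 ft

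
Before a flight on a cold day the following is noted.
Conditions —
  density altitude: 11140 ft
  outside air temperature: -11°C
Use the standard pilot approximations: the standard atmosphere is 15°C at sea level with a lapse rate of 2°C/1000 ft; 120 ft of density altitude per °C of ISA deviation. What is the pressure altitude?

DA = PA + 120 × (OAT − (15 − 2·PA/1000)) = PA + 120·OAT − 1800 + 0.24·PA = 1.24·PA + 120·OAT − 1800.
So 1.24·PA = 11140 − 120 × (-11) + 1800 = 14260.
PA = 14260 / 1.24 = 11500 ft.

11500 ft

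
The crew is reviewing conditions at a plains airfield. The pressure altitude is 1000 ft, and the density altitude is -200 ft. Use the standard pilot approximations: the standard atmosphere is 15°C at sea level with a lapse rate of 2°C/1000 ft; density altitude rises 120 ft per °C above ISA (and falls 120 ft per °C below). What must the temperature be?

Density altitude − pressure altitude = -200 − 1000 = -1200 ft.
At 120 ft/°C that is an ISA deviation of -1200/120 = -10°C.
ISA temperature at 1000 ft = 15 − 2 × (1000/1000) = 13°C.
OAT = ISA + deviation = 13 + (-10) = 3°C.

3°C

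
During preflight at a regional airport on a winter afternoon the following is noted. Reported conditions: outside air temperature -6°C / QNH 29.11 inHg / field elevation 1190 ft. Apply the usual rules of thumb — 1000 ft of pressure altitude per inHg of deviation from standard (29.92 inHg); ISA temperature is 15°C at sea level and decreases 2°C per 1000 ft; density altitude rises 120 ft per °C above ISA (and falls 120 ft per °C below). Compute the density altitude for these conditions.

Pressure altitude = 1190 + (29.92 − 29.11) × 1000 = 1190 + (+810) = 2000 ft.
ISA temperature at 2000 ft = 15 − 2 × (2000/1000) = 11°C.
ISA deviation = -6 − 11 = -17°C.
Density altitude = 2000 + 120 × (-17) = -40 ft.

-40 ft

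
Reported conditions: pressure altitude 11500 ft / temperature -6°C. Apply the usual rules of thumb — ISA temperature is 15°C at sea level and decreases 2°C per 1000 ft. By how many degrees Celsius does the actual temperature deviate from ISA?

ISA temperature at 11500 ft = 15 − 2 × (11500/1000) = -8°C.
Deviation = OAT − ISA = -6 − (-8) = +2°C.

ISA+2°C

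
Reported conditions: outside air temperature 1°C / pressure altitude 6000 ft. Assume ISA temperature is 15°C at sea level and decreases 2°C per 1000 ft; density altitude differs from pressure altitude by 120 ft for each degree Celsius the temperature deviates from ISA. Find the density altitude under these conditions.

5760 ft

ISA temperature at 6000 ft = 15 − 2 × (6000/1000) = 3°C.
ISA deviation = 1 − 3 = -2°C.
Density altitude = 6000 + 120 × (-2) = 6000 + (-240) = 5760 ft.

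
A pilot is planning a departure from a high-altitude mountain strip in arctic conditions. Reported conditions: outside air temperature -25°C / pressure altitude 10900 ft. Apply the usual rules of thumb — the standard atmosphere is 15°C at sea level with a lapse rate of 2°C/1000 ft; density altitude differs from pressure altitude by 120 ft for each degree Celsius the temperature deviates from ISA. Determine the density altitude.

ISA temperature at 10900 ft = 15 − 2 × (10900/1000) = -6.8°C.
ISA deviation = -25 − (-6.8) = -18.2°C.
Density altitude = 10900 + 120 × (-18.2) = 10900 + (-2184) = 8716 ft.

8716 ft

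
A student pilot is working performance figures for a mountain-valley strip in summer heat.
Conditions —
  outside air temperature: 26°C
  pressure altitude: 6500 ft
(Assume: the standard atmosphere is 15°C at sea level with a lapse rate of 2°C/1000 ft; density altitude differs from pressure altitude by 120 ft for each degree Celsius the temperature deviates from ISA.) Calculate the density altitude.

ISA temperature at 6500 ft = 15 − 2 × (6500/1000) = 2°C.
ISA deviation = 26 − 2 = +24°C.
Density altitude = 6500 + 120 × (24) = 6500 + (+2880) = 9380 ft.

9380 ft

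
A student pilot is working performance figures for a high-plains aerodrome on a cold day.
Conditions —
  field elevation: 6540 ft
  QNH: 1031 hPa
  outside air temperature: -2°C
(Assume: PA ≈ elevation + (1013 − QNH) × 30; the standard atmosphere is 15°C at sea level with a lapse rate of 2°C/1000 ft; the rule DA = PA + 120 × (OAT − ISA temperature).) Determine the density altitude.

5400 ft

Pressure altitude = 6540 + (1013 − 1031) × 30 = 6540 + (-540) = 6000 ft.
ISA temperature at 6000 ft = 15 − 2 × (6000/1000) = 3°C.
ISA deviation = -2 − 3 = -5°C.
Density altitude = 6000 + 120 × (-5) = 5400 ft.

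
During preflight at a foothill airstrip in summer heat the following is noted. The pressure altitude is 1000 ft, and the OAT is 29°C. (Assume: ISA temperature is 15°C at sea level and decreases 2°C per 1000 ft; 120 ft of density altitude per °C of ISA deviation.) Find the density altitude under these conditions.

2920 ft

ISA temperature at 1000 ft = 15 − 2 × (1000/1000) = 13°C.
ISA deviation = 29 − 13 = +16°C.
Density altitude = 1000 + 120 × (16) = 1000 + (+1920) = 2920 ft.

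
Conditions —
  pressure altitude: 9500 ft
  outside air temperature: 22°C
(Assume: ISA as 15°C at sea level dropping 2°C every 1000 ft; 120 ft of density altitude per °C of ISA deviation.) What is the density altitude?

12620 ft

ISA temperature at 9500 ft = 15 − 2 × (9500/1000) = -4°C.
ISA deviation = 22 − (-4) = +26°C.
Density altitude = 9500 + 120 × (26) = 9500 + (+3120) = 12620 ft.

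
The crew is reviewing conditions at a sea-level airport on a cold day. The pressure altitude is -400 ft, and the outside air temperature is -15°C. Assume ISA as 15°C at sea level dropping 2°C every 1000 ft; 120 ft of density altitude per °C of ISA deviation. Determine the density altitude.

-4096 ft

ISA temperature at -400 ft = 15 − 2 × (-400/1000) = 15.8°C.
ISA deviation = -15 − 15.8 = -30.8°C.
Density altitude = -400 + 120 × (-30.8) = -400 + (-3696) = -4096 ft.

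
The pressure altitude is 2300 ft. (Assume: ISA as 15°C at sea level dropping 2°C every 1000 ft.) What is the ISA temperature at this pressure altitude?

ISA temperature = 15 − 2 × (2300/1000) = 15 − 4.6 = 10.4°C.

10.4°C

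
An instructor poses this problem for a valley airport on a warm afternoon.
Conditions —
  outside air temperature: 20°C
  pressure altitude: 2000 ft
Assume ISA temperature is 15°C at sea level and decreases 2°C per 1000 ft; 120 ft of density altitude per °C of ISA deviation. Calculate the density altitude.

ISA temperature at 2000 ft = 15 − 2 × (2000/1000) = 11°C.
ISA deviation = 20 − 11 = +9°C.
Density altitude = 2000 + 120 × (9) = 2000 + (+1080) = 3080 ft.

3080 ft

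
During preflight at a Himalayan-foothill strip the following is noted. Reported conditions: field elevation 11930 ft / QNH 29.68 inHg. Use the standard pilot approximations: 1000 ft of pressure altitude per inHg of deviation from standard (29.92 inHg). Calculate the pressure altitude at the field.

Pressure correction = (29.92 − 29.68) × 1000 = +240 ft.
Pressure altitude = 11930 + (+240) = 12170 ft.

12170 ft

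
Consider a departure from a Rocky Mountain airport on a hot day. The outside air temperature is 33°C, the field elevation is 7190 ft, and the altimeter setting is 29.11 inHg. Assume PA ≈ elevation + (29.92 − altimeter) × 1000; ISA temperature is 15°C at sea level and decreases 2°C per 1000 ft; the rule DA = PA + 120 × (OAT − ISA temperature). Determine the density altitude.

12080 ft

Pressure altitude = 7190 + (29.92 − 29.11) × 1000 = 7190 + (+810) = 8000 ft.
ISA temperature at 8000 ft = 15 − 2 × (8000/1000) = -1°C.
ISA deviation = 33 − (-1) = +34°C.
Density altitude = 8000 + 120 × (34) = 12080 ft.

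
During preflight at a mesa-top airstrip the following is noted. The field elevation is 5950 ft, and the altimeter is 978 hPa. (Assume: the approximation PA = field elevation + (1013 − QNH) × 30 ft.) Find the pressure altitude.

Pressure correction = (1013 − 978) × 30 = +1050 ft.
Pressure altitude = 5950 + (+1050) = 7000 ft.

7000 ft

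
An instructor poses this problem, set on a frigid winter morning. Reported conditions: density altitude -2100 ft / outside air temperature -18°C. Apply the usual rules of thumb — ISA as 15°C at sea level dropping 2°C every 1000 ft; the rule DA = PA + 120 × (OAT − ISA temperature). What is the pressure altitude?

DA = PA + 120 × (OAT − (15 − 2·PA/1000)) = PA + 120·OAT − 1800 + 0.24·PA = 1.24·PA + 120·OAT − 1800.
So 1.24·PA = -2100 − 120 × (-18) + 1800 = 1860.
PA = 1860 / 1.24 = 1500 ft.

1500 ft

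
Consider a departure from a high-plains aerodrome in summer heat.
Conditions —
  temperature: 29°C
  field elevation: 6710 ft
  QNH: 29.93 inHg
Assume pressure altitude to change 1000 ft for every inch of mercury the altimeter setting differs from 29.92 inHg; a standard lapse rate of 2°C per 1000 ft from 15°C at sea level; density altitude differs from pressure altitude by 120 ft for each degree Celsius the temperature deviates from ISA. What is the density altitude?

9988 ft

Pressure altitude = 6710 + (29.92 − 29.93) × 1000 = 6710 + (-10) = 6700 ft.
ISA temperature at 6700 ft = 15 − 2 × (6700/1000) = 1.6°C.
ISA deviation = 29 − 1.6 = +27.4°C.
Density altitude = 6700 + 120 × (27.4) = 9988 ft.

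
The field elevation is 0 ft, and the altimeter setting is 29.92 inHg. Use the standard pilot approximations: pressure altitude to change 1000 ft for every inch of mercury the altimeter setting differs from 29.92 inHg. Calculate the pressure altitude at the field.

Pressure correction = (29.92 − 29.92) × 1000 = 0 ft.
Pressure altitude = 0 + (0) = 0 ft.

0 ft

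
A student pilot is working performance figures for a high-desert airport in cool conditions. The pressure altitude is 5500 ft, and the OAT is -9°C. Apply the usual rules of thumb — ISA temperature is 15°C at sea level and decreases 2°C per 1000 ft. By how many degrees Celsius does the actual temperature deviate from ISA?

ISA temperature at 5500 ft = 15 − 2 × (5500/1000) = 4°C.
Deviation = OAT − ISA = -9 − 4 = -13°C.

ISA-13°C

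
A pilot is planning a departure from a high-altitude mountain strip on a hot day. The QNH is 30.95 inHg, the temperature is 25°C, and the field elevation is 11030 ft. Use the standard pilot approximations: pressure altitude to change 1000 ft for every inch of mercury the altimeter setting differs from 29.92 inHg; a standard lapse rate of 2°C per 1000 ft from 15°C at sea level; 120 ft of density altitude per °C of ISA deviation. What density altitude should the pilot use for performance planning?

Pressure altitude = 11030 + (29.92 − 30.95) × 1000 = 11030 + (-1030) = 10000 ft.
ISA temperature at 10000 ft = 15 − 2 × (10000/1000) = -5°C.
ISA deviation = 25 − (-5) = +30°C.
Density altitude = 10000 + 120 × (30) = 13600 ft.

13600 ft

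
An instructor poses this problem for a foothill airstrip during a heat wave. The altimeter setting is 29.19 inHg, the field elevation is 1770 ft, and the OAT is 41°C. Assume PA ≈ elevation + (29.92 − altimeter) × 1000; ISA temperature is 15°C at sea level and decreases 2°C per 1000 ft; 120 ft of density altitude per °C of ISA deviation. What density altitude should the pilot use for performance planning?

6220 ft

Pressure altitude = 1770 + (29.92 − 29.19) × 1000 = 1770 + (+730) = 2500 ft.
ISA temperature at 2500 ft = 15 − 2 × (2500/1000) = 10°C.
ISA deviation = 41 − 10 = +31°C.
Density altitude = 2500 + 120 × (31) = 6220 ft.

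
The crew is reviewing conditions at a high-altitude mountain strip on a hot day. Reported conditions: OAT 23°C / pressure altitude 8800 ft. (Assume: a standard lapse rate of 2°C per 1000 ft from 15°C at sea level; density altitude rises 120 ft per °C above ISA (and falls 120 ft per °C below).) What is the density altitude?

ISA temperature at 8800 ft = 15 − 2 × (8800/1000) = -2.6°C.
ISA deviation = 23 − (-2.6) = +25.6°C.
Density altitude = 8800 + 120 × (25.6) = 8800 + (+3072) = 11872 ft.

11872 ft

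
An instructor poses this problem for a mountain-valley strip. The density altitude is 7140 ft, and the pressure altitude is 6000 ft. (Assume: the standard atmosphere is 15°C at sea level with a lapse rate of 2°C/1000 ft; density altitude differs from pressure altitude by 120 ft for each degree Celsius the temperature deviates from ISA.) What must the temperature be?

Density altitude − pressure altitude = 7140 − 6000 = +1140 ft.
At 120 ft/°C that is an ISA deviation of 1140/120 = +9.5°C.
ISA temperature at 6000 ft = 15 − 2 × (6000/1000) = 3°C.
OAT = ISA + deviation = 3 + (+9.5) = 12.5°C.

12.5°C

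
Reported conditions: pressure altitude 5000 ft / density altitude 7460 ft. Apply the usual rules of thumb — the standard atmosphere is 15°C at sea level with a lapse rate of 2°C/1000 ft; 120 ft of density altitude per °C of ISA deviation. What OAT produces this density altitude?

Density altitude − pressure altitude = 7460 − 5000 = +2460 ft.
At 120 ft/°C that is an ISA deviation of 2460/120 = +20.5°C.
ISA temperature at 5000 ft = 15 − 2 × (5000/1000) = 5°C.
OAT = ISA + deviation = 5 + (+20.5) = 25.5°C.

25.5°C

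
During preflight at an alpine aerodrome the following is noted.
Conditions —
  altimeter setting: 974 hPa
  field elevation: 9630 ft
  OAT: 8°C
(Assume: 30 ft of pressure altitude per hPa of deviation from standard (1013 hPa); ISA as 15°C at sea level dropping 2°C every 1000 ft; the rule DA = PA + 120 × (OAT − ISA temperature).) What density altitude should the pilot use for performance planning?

Pressure altitude = 9630 + (1013 − 974) × 30 = 9630 + (+1170) = 10800 ft.
ISA temperature at 10800 ft = 15 − 2 × (10800/1000) = -6.6°C.
ISA deviation = 8 − (-6.6) = +14.6°C.
Density altitude = 10800 + 120 × (14.6) = 12552 ft.

12552 ft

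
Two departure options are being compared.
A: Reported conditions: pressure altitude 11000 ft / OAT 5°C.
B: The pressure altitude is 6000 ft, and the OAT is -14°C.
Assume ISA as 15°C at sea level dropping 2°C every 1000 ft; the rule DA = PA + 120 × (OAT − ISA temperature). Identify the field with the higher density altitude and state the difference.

A by 8480 ft

A: ISA temp = -7°C, deviation +12°C, DA = 11000 + 120 × 12 = 12440 ft.
B: ISA temp = 3°C, deviation -17°C, DA = 6000 + 120 × (-17) = 3960 ft.
A is higher by 12440 − 3960 = 8480 ft.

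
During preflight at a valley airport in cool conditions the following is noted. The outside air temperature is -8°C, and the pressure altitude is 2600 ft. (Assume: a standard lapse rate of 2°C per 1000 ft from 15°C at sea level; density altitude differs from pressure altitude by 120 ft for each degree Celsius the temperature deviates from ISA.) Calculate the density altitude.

ISA temperature at 2600 ft = 15 − 2 × (2600/1000) = 9.8°C.
ISA deviation = -8 − 9.8 = -17.8°C.
Density altitude = 2600 + 120 × (-17.8) = 2600 + (-2136) = 464 ft.

464 ft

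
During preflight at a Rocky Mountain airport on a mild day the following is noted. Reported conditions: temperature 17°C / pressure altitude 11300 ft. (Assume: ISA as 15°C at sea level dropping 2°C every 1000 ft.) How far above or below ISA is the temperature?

ISA temperature at 11300 ft = 15 − 2 × (11300/1000) = -7.6°C.
Deviation = OAT − ISA = 17 − (-7.6) = +24.6°C.

ISA+24.6°C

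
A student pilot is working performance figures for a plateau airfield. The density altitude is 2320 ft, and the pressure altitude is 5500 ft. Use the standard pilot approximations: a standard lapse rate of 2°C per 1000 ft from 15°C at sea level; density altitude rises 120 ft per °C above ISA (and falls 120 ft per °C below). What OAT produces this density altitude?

-22.5°C

Density altitude − pressure altitude = 2320 − 5500 = -3180 ft.
At 120 ft/°C that is an ISA deviation of -3180/120 = -26.5°C.
ISA temperature at 5500 ft = 15 − 2 × (5500/1000) = 4°C.
OAT = ISA + deviation = 4 + (-26.5) = -22.5°C.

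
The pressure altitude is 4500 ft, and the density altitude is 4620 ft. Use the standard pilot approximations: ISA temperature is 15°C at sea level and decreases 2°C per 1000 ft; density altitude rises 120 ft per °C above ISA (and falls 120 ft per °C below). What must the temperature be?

Density altitude − pressure altitude = 4620 − 4500 = +120 ft.
At 120 ft/°C that is an ISA deviation of 120/120 = +1°C.
ISA temperature at 4500 ft = 15 − 2 × (4500/1000) = 6°C.
OAT = ISA + deviation = 6 + (+1) = 7°C.

7°C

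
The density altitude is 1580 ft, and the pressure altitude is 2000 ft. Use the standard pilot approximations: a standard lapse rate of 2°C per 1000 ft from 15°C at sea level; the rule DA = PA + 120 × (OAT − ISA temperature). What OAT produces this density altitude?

7.5°C

Density altitude − pressure altitude = 1580 − 2000 = -420 ft.
At 120 ft/°C that is an ISA deviation of -420/120 = -3.5°C.
ISA temperature at 2000 ft = 15 − 2 × (2000/1000) = 11°C.
OAT = ISA + deviation = 11 + (-3.5) = 7.5°C.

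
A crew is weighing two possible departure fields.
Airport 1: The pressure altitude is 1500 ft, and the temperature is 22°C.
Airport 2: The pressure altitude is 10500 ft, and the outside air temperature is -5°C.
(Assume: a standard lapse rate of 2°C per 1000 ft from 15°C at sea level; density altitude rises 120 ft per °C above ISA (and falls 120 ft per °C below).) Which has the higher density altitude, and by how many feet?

Airport 2 by 7920 ft

Airport 1: ISA temp = 12°C, deviation +10°C, DA = 1500 + 120 × 10 = 2700 ft.
Airport 2: ISA temp = -6°C, deviation +1°C, DA = 10500 + 120 × 1 = 10620 ft.
Airport 2 is higher by 10620 − 2700 = 7920 ft.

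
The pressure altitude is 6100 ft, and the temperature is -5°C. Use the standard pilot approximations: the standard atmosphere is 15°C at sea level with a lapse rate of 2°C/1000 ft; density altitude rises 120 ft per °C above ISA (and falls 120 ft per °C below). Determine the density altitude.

5164 ft

ISA temperature at 6100 ft = 15 − 2 × (6100/1000) = 2.8°C.
ISA deviation = -5 − 2.8 = -7.8°C.
Density altitude = 6100 + 120 × (-7.8) = 6100 + (-936) = 5164 ft.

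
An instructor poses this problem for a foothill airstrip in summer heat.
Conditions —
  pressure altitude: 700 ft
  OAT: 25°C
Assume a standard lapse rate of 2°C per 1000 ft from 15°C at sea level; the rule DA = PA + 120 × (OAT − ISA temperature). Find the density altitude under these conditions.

2068 ft

ISA temperature at 700 ft = 15 − 2 × (700/1000) = 13.6°C.
ISA deviation = 25 − 13.6 = +11.4°C.
Density altitude = 700 + 120 × (11.4) = 700 + (+1368) = 2068 ft.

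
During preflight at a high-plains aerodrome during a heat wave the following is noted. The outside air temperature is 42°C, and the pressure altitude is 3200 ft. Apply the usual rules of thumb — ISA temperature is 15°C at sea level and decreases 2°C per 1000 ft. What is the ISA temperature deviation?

ISA temperature at 3200 ft = 15 − 2 × (3200/1000) = 8.6°C.
Deviation = OAT − ISA = 42 − 8.6 = +33.4°C.

ISA+33.4°C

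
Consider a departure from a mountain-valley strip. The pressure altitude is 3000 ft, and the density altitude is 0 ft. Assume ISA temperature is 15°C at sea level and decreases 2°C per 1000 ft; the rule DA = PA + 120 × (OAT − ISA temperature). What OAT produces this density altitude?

Density altitude − pressure altitude = 0 − 3000 = -3000 ft.
At 120 ft/°C that is an ISA deviation of -3000/120 = -25°C.
ISA temperature at 3000 ft = 15 − 2 × (3000/1000) = 9°C.
OAT = ISA + deviation = 9 + (-25) = -16°C.

-16°C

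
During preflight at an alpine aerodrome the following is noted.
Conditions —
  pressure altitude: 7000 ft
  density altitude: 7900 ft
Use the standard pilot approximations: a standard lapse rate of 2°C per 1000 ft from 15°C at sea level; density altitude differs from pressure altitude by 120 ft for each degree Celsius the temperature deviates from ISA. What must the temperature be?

Density altitude − pressure altitude = 7900 − 7000 = +900 ft.
At 120 ft/°C that is an ISA deviation of 900/120 = +7.5°C.
ISA temperature at 7000 ft = 15 − 2 × (7000/1000) = 1°C.
OAT = ISA + deviation = 1 + (+7.5) = 8.5°C.

8.5°C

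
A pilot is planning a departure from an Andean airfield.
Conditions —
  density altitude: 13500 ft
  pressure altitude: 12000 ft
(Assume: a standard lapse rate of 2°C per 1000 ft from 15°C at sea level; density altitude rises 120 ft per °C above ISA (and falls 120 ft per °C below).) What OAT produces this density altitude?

Density altitude − pressure altitude = 13500 − 12000 = +1500 ft.
At 120 ft/°C that is an ISA deviation of 1500/120 = +12.5°C.
ISA temperature at 12000 ft = 15 − 2 × (12000/1000) = -9°C.
OAT = ISA + deviation = -9 + (+12.5) = 3.5°C.

3.5°C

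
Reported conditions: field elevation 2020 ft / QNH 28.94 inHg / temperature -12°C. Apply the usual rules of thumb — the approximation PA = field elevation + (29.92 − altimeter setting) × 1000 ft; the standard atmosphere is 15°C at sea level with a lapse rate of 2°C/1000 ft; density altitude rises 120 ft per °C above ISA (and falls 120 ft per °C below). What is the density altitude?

480 ft

Pressure altitude = 2020 + (29.92 − 28.94) × 1000 = 2020 + (+980) = 3000 ft.
ISA temperature at 3000 ft = 15 − 2 × (3000/1000) = 9°C.
ISA deviation = -12 − 9 = -21°C.
Density altitude = 3000 + 120 × (-21) = 480 ft.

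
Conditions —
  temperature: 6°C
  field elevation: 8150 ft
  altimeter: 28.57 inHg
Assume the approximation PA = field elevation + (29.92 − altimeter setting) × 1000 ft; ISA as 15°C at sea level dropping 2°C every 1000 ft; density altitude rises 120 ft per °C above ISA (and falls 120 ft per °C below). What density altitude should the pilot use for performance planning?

10700 ft

Pressure altitude = 8150 + (29.92 − 28.57) × 1000 = 8150 + (+1350) = 9500 ft.
ISA temperature at 9500 ft = 15 − 2 × (9500/1000) = -4°C.
ISA deviation = 6 − (-4) = +10°C.
Density altitude = 9500 + 120 × (10) = 10700 ft.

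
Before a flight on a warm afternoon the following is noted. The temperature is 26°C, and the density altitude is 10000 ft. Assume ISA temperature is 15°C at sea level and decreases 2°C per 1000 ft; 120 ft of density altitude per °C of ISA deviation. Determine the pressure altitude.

7000 ft

DA = PA + 120 × (OAT − (15 − 2·PA/1000)) = PA + 120·OAT − 1800 + 0.24·PA = 1.24·PA + 120·OAT − 1800.
So 1.24·PA = 10000 − 120 × 26 + 1800 = 8680.
PA = 8680 / 1.24 = 7000 ft.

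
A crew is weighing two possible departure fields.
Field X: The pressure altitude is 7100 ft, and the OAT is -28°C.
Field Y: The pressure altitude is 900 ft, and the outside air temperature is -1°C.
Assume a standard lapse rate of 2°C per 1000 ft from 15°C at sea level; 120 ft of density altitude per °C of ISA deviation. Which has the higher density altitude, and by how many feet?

Field X: ISA temp = 0.8°C, deviation -28.8°C, DA = 7100 + 120 × (-28.8) = 3644 ft.
Field Y: ISA temp = 13.2°C, deviation -14.2°C, DA = 900 + 120 × (-14.2) = -804 ft.
Field X is higher by 3644 − (-804) = 4448 ft.

Field X by 4448 ft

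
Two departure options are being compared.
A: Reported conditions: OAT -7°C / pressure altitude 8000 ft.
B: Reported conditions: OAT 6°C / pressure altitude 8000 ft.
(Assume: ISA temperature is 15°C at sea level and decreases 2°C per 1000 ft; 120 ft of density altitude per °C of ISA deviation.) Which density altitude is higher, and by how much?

B by 1560 ft

A: ISA temp = -1°C, deviation -6°C, DA = 8000 + 120 × (-6) = 7280 ft.
B: ISA temp = -1°C, deviation +7°C, DA = 8000 + 120 × 7 = 8840 ft.
B is higher by 8840 − 7280 = 1560 ft.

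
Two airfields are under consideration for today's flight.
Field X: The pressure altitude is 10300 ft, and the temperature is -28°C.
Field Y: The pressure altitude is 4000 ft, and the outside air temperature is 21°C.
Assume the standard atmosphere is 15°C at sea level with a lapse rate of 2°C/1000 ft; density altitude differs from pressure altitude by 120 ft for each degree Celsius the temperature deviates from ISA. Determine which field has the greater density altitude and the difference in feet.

Field X: ISA temp = -5.6°C, deviation -22.4°C, DA = 10300 + 120 × (-22.4) = 7612 ft.
Field Y: ISA temp = 7°C, deviation +14°C, DA = 4000 + 120 × 14 = 5680 ft.
Field X is higher by 7612 − 5680 = 1932 ft.

Field X by 1932 ft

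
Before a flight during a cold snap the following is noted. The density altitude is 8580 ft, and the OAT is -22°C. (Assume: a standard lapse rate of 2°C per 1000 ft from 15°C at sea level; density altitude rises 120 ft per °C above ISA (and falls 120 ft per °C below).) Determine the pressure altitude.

10500 ft

DA = PA + 120 × (OAT − (15 − 2·PA/1000)) = PA + 120·OAT − 1800 + 0.24·PA = 1.24·PA + 120·OAT − 1800.
So 1.24·PA = 8580 − 120 × (-22) + 1800 = 13020.
PA = 13020 / 1.24 = 10500 ft.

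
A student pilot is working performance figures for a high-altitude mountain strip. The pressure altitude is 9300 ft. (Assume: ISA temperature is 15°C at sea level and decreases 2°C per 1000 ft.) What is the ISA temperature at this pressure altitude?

-3.6°C

ISA temperature = 15 − 2 × (9300/1000) = 15 − 18.6 = -3.6°C.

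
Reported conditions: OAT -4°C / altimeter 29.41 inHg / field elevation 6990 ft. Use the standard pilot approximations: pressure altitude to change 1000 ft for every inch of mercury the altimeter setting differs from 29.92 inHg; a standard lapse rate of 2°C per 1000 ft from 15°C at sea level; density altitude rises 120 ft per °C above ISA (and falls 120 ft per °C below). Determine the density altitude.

7020 ft

Pressure altitude = 6990 + (29.92 − 29.41) × 1000 = 6990 + (+510) = 7500 ft.
ISA temperature at 7500 ft = 15 − 2 × (7500/1000) = 0°C.
ISA deviation = -4 − 0 = -4°C.
Density altitude = 7500 + 120 × (-4) = 7020 ft.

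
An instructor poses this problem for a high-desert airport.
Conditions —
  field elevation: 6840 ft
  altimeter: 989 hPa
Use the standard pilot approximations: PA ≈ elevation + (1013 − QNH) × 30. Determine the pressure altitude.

Pressure correction = (1013 − 989) × 30 = +720 ft.
Pressure altitude = 6840 + (+720) = 7560 ft.

7560 ft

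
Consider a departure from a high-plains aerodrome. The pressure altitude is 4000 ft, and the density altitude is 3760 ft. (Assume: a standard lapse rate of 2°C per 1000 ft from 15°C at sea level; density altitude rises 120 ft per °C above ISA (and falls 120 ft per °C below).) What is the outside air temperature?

5°C

Density altitude − pressure altitude = 3760 − 4000 = -240 ft.
At 120 ft/°C that is an ISA deviation of -240/120 = -2°C.
ISA temperature at 4000 ft = 15 − 2 × (4000/1000) = 7°C.
OAT = ISA + deviation = 7 + (-2) = 5°C.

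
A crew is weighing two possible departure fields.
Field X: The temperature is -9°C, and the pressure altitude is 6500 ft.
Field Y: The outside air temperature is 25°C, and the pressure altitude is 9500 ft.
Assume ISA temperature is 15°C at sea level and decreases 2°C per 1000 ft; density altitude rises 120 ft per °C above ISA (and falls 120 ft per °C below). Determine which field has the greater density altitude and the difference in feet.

Field Y by 7800 ft

Field X: ISA temp = 2°C, deviation -11°C, DA = 6500 + 120 × (-11) = 5180 ft.
Field Y: ISA temp = -4°C, deviation +29°C, DA = 9500 + 120 × 29 = 12980 ft.
Field Y is higher by 12980 − 5180 = 7800 ft.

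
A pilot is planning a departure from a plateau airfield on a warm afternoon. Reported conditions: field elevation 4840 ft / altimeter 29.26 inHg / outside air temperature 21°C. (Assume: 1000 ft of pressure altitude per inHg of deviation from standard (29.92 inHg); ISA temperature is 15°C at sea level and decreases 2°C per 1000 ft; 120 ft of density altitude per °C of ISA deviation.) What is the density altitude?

7540 ft

Pressure altitude = 4840 + (29.92 − 29.26) × 1000 = 4840 + (+660) = 5500 ft.
ISA temperature at 5500 ft = 15 − 2 × (5500/1000) = 4°C.
ISA deviation = 21 − 4 = +17°C.
Density altitude = 5500 + 120 × (17) = 7540 ft.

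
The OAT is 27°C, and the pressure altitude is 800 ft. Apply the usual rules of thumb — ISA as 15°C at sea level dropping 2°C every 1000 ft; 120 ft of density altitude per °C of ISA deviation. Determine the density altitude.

ISA temperature at 800 ft = 15 − 2 × (800/1000) = 13.4°C.
ISA deviation = 27 − 13.4 = +13.6°C.
Density altitude = 800 + 120 × (13.6) = 800 + (+1632) = 2432 ft.

2432 ft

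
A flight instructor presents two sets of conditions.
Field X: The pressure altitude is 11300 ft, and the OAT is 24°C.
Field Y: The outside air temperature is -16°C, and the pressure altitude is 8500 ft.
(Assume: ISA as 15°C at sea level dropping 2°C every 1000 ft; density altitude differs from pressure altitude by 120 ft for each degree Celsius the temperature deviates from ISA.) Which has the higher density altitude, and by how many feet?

Field X by 8272 ft

Field X: ISA temp = -7.6°C, deviation +31.6°C, DA = 11300 + 120 × 31.6 = 15092 ft.
Field Y: ISA temp = -2°C, deviation -14°C, DA = 8500 + 120 × (-14) = 6820 ft.
Field X is higher by 15092 − 6820 = 8272 ft.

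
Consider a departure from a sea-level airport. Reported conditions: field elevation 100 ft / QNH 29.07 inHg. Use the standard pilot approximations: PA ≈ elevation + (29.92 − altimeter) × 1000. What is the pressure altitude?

950 ft

Pressure correction = (29.92 − 29.07) × 1000 = +850 ft.
Pressure altitude = 100 + (+850) = 950 ft.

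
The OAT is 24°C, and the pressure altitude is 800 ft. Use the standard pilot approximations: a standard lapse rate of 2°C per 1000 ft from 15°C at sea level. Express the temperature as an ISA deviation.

ISA+10.6°C

ISA temperature at 800 ft = 15 − 2 × (800/1000) = 13.4°C.
Deviation = OAT − ISA = 24 − 13.4 = +10.6°C.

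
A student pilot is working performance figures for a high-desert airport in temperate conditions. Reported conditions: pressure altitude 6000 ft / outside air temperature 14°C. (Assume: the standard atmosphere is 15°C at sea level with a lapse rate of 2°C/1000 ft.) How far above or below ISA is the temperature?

ISA temperature at 6000 ft = 15 − 2 × (6000/1000) = 3°C.
Deviation = OAT − ISA = 14 − 3 = +11°C.

ISA+11°C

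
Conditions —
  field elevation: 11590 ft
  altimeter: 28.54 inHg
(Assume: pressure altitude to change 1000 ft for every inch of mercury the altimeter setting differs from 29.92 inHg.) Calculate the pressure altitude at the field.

Pressure correction = (29.92 − 28.54) × 1000 = +1380 ft.
Pressure altitude = 11590 + (+1380) = 12970 ft.

12970 ft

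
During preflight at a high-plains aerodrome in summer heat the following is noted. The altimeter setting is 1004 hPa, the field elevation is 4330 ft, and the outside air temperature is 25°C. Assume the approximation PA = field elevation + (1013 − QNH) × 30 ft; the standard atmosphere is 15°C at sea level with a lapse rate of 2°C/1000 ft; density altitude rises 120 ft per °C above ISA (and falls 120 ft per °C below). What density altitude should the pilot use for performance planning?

6904 ft

Pressure altitude = 4330 + (1013 − 1004) × 30 = 4330 + (+270) = 4600 ft.
ISA temperature at 4600 ft = 15 − 2 × (4600/1000) = 5.8°C.
ISA deviation = 25 − 5.8 = +19.2°C.
Density altitude = 4600 + 120 × (19.2) = 6904 ft.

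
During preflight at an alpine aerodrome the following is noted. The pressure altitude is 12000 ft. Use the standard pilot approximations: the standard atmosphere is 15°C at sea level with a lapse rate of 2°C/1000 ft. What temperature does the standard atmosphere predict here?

-9°C

ISA temperature = 15 − 2 × (12000/1000) = 15 − 24 = -9°C.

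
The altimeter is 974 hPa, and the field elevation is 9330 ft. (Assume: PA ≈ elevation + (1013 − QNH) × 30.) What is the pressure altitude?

Pressure correction = (1013 − 974) × 30 = +1170 ft.
Pressure altitude = 9330 + (+1170) = 10500 ft.

10500 ft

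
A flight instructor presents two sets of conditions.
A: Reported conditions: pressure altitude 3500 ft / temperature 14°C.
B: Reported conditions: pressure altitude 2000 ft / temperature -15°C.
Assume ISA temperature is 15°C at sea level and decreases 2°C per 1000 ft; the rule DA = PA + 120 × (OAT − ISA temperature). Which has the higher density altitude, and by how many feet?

A: ISA temp = 8°C, deviation +6°C, DA = 3500 + 120 × 6 = 4220 ft.
B: ISA temp = 11°C, deviation -26°C, DA = 2000 + 120 × (-26) = -1120 ft.
A is higher by 4220 − (-1120) = 5340 ft.

A by 5340 ft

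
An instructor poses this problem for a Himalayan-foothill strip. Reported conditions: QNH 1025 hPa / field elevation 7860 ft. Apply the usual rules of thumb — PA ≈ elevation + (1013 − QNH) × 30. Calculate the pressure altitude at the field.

Pressure correction = (1013 − 1025) × 30 = -360 ft.
Pressure altitude = 7860 + (-360) = 7500 ft.

7500 ft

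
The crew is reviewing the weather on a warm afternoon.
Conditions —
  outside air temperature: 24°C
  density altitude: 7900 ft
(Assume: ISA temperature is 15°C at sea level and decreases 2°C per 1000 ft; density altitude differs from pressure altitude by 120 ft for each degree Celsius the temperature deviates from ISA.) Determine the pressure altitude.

DA = PA + 120 × (OAT − (15 − 2·PA/1000)) = PA + 120·OAT − 1800 + 0.24·PA = 1.24·PA + 120·OAT − 1800.
So 1.24·PA = 7900 − 120 × 24 + 1800 = 6820.
PA = 6820 / 1.24 = 5500 ft.

5500 ft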